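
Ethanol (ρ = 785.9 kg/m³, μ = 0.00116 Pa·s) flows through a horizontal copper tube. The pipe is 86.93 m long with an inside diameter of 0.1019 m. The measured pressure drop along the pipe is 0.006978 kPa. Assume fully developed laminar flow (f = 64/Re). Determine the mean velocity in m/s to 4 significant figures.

V ≈ 0.02245 m/s

For laminar flow, f = 64/Re with Re = ρVD/μ, so Darcy-Weisbach reduces to ΔP = 32μLV/D². Solving for V: V = ΔP·D²/(32μL) = 6.978·(0.1019)²/(32·0.00116·86.93) = 0.02245 m/s.
Check: Re = ρVD/μ = 785.9·0.02245·0.1019/0.00116 = 1550 < 2300, so the laminar assumption holds.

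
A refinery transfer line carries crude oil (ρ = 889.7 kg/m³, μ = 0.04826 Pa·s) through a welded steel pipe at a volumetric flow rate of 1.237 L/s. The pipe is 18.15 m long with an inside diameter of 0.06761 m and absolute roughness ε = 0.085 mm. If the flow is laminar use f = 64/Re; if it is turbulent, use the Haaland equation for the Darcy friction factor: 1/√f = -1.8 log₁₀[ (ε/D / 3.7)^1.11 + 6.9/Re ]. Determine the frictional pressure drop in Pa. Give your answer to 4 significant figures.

ΔP ≈ 2113 Pa

Q = 1.237 L/s = 1.237/1000 = 0.001237 m³/s.
Cross-sectional area A = πD²/4 = π(0.06761)²/4 = 0.00359 m²; mean velocity V = Q/A = 0.001237/0.00359 = 0.3446 m/s.
Reynolds number Re = ρVD/μ = 889.7 · 0.3446 · 0.06761 / 0.0483 = 429.5.
Re < 2300 → laminar flow, so f = 64/Re = 64/429.5 = 0.149 (the turbulent correlation is not needed).
Darcy-Weisbach: ΔP = f(L/D)(ρV²/2) = 0.149·(18.15/0.06761)·(889.7·0.3446²/2) = 0.149·268.5·52.81 = 2113 Pa.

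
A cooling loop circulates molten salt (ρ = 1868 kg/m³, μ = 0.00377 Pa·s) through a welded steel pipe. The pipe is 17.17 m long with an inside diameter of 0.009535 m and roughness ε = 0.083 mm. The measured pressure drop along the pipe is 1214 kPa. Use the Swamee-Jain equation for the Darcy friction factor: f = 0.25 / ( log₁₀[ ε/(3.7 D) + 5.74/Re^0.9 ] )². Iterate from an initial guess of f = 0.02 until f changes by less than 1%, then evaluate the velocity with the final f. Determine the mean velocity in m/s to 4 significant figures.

V ≈ 4.258 m/s

Rearranging Darcy-Weisbach: V = √(2·ΔP·D/(f·L·ρ)). With ε/D = 8.3e-05/0.009535 = 0.0087, iterate starting from f = 0.02:
  f = 0.02 → V = √(2·1.214e+06·0.009535/(0.02·17.17·1868)) = 6.008 m/s; Re = ρVD/μ = 2.838e+04; f → 0.0389
  f = 0.0389 → V = 4.308 m/s; Re = 2.035e+04; f → 0.03978
  f = 0.03978 → V = 4.259 m/s; Re = 2.012e+04; f → 0.03982
Converged (Δf/f < 1%). With the final f = 0.03982: V = √(2·1.214e+06·0.009535/(0.03982·17.17·1868)) = 4.258 m/s.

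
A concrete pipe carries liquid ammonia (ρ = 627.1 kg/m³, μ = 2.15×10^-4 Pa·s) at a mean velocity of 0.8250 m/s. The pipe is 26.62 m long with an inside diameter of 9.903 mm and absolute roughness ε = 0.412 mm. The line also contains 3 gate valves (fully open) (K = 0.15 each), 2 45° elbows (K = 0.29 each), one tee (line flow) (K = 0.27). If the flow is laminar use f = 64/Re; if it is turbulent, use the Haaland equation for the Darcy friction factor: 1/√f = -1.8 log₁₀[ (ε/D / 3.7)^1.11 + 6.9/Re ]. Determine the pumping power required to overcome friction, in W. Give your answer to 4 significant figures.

Reynolds number Re = ρVD/μ = 627.1 · 0.825 · 0.009903 / 0.000215 = 2.383e+04.
Re > 4000 → turbulent. Relative roughness ε/D = 0.000412/0.009903 = 0.0416. Haaland: 1/√f = -1.8 log₁₀[(0.0416/3.7)^1.11 + 6.9/2.383e+04] = -1.8 log₁₀[0.00686 + 0.00029] = 3.862, so f = 0.06705.
Total minor-loss coefficient ΣK = 3·0.15 + 2·0.29 + 1·0.27 = 1.3.
ΔP = [f·L/D + ΣK]·(ρV²/2) = [0.06705·26.62/0.009903 + 1.3]·(627.1·0.825²/2) = [180.2 + 1.3]·213.4 = 3.874e+04 Pa.
Q = V·A = 0.825·7.702e-05 = 6.354e-05 m³/s.
Pumping power P = QΔP = 6.354e-05·3.874e+04 = 2.4617 W = 2.462 W.

P ≈ 2.462 W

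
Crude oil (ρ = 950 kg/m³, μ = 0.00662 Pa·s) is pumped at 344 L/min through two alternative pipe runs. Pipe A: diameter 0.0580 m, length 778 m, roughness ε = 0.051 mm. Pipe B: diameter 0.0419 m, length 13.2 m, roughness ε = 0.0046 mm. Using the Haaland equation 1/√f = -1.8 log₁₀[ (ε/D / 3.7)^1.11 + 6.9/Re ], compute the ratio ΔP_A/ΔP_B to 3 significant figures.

Pipe A: V = Q/A = 0.005733/0.002642 = 2.17 m/s; Re = 1.806e+04; ε/D = 0.000879; Haaland → f = 0.02798; ΔP_A = f(L/D)(ρV²/2) = 8.394e+05 Pa.
Pipe B: V = Q/A = 0.005733/0.001379 = 4.158 m/s; Re = 2.5e+04; ε/D = 0.00011; Haaland → f = 0.02457; ΔP_B = f(L/D)(ρV²/2) = 6.356e+04 Pa.
ΔP_A/ΔP_B = 8.394e+05/6.356e+04 = 13.2.

ΔP_A/ΔP_B ≈ 13.2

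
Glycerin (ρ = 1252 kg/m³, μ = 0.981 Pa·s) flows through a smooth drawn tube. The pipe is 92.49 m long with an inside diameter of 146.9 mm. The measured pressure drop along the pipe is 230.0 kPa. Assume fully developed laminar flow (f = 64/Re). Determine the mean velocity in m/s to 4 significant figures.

For laminar flow, f = 64/Re with Re = ρVD/μ, so Darcy-Weisbach reduces to ΔP = 32μLV/D². Solving for V: V = ΔP·D²/(32μL) = 2.3e+05·(0.1469)²/(32·0.981·92.49) = 1.709 m/s.
Check: Re = ρVD/μ = 1252·1.709·0.1469/0.981 = 320.5 < 2300, so the laminar assumption holds.

V ≈ 1.709 m/s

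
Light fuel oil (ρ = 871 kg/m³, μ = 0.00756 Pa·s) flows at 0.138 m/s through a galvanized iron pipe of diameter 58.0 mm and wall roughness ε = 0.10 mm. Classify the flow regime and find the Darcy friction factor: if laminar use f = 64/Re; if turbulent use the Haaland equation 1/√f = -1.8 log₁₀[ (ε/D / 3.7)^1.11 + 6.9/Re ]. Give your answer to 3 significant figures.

f ≈ 0.0694

Re = ρVD/μ = 871·0.138·0.058/0.00756 = 922.2.
Re < 2300 → laminar, so f = 64/Re = 0.0694 (roughness is irrelevant in laminar flow).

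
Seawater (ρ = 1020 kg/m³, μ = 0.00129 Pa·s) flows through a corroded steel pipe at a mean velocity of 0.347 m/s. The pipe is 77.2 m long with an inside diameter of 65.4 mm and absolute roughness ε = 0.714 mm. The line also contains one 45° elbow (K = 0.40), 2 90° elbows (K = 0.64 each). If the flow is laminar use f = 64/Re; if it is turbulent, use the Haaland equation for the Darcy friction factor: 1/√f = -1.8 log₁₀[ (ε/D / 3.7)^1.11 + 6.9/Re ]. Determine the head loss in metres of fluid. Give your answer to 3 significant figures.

h_f ≈ 0.314 m

Reynolds number Re = ρVD/μ = 1020 · 0.347 · 0.0654 / 0.00129 = 1.794e+04.
Re > 4000 → turbulent. Relative roughness ε/D = 0.000714/0.0654 = 0.0109. Haaland: 1/√f = -1.8 log₁₀[(0.0109/3.7)^1.11 + 6.9/1.794e+04] = -1.8 log₁₀[0.00155 + 0.000385] = 4.882, so f = 0.04195.
Total minor-loss coefficient ΣK = 1·0.4 + 2·0.64 = 1.68.
ΔP = [f·L/D + ΣK]·(ρV²/2) = [0.04195·77.2/0.0654 + 1.68]·(1020·0.347²/2) = [49.52 + 1.68]·61.41 = 3144 Pa.
Head loss h_f = ΔP/(ρg) = 3144/(1020·9.81) = 0.314 m.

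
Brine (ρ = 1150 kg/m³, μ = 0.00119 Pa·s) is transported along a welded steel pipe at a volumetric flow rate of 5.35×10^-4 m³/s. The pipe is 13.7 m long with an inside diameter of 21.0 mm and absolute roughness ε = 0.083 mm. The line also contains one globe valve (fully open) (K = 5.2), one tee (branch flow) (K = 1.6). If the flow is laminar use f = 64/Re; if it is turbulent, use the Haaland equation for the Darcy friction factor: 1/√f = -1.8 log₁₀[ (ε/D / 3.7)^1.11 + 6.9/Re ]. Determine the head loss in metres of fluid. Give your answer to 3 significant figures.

Cross-sectional area A = πD²/4 = π(0.021)²/4 = 0.0003464 m²; mean velocity V = Q/A = 0.000535/0.0003464 = 1.545 m/s.
Reynolds number Re = ρVD/μ = 1150 · 1.545 · 0.021 / 0.00119 = 3.135e+04.
Re > 4000 → turbulent. Relative roughness ε/D = 8.3e-05/0.021 = 0.00395. Haaland: 1/√f = -1.8 log₁₀[(0.00395/3.7)^1.11 + 6.9/3.135e+04] = -1.8 log₁₀[0.000503 + 0.00022] = 5.653, so f = 0.03129.
Total minor-loss coefficient ΣK = 1·5.2 + 1·1.6 = 6.8.
ΔP = [f·L/D + ΣK]·(ρV²/2) = [0.03129·13.7/0.021 + 6.8]·(1150·1.545²/2) = [20.41 + 6.8]·1372 = 3.733e+04 Pa.
Head loss h_f = ΔP/(ρg) = 3.733e+04/(1150·9.81) = 3.31 m.

h_f ≈ 3.31 m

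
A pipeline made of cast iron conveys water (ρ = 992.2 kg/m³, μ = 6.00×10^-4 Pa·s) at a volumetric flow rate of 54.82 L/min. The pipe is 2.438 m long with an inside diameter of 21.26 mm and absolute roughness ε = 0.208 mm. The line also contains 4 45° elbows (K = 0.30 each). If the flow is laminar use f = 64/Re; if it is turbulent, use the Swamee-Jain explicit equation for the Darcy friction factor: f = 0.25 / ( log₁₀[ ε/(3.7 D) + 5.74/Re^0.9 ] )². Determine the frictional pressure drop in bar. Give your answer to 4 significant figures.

Q = 54.82 L/min = 54.82/60000 = 0.0009137 m³/s.
Cross-sectional area A = πD²/4 = π(0.02126)²/4 = 0.000355 m²; mean velocity V = Q/A = 0.0009137/0.000355 = 2.574 m/s.
Reynolds number Re = ρVD/μ = 992.2 · 2.574 · 0.02126 / 0.0006 = 9.049e+04.
Re > 4000 → turbulent. Relative roughness ε/D = 0.000208/0.02126 = 0.00978. Swamee-Jain: f = 0.25/(log₁₀[0.00978/3.7 + 5.74/9.049e+04^0.9])² = 0.25/(log₁₀[0.00264 + 0.000199])² = 0.25/(-2.546)² = 0.03856.
Total minor-loss coefficient ΣK = 4·0.3 = 1.2.
ΔP = [f·L/D + ΣK]·(ρV²/2) = [0.03856·2.438/0.02126 + 1.2]·(992.2·2.574²/2) = [4.422 + 1.2]·3286 = 1.848e+04 Pa.
ΔP = 1.848e+04 Pa = 0.1848 bar.

ΔP ≈ 0.1848 bar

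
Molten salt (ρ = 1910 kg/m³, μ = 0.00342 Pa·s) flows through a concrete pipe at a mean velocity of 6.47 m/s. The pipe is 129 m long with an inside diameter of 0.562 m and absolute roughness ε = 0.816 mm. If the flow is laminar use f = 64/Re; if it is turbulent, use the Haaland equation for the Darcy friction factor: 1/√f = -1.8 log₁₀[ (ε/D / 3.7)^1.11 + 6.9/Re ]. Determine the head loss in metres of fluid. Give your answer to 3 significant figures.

Reynolds number Re = ρVD/μ = 1910 · 6.47 · 0.562 / 0.00342 = 2.031e+06.
Re > 4000 → turbulent. Relative roughness ε/D = 0.000816/0.562 = 0.00145. Haaland: 1/√f = -1.8 log₁₀[(0.00145/3.7)^1.11 + 6.9/2.031e+06] = -1.8 log₁₀[0.000166 + 3.4e-06] = 6.79, so f = 0.02169.
Darcy-Weisbach: ΔP = f(L/D)(ρV²/2) = 0.02169·(129/0.562)·(1910·6.47²/2) = 0.02169·229.5·3.998e+04 = 1.99e+05 Pa.
Head loss h_f = ΔP/(ρg) = 1.99e+05/(1910·9.81) = 10.6 m.

h_f ≈ 10.6 m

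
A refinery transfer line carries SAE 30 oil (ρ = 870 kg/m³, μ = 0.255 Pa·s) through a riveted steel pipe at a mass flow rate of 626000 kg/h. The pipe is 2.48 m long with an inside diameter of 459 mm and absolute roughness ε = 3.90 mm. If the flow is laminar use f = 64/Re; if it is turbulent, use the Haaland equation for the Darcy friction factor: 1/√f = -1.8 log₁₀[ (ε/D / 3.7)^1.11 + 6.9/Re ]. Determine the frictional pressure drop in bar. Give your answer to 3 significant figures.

ṁ = 626000 kg/h = 626000/3600 = 173.9 kg/s.
A = πD²/4 = π(0.459)²/4 = 0.1655 m²; mean velocity V = ṁ/(ρA) = 173.9/(870 · 0.1655) = 1.208 m/s.
Reynolds number Re = ρVD/μ = 870 · 1.208 · 0.459 / 0.255 = 1892.
Re < 2300 → laminar flow, so f = 64/Re = 64/1892 = 0.03383 (the turbulent correlation is not needed).
Darcy-Weisbach: ΔP = f(L/D)(ρV²/2) = 0.03383·(2.48/0.459)·(870·1.208²/2) = 0.03383·5.403·634.7 = 116 Pa.
ΔP = 116 Pa = 0.00116 bar.

ΔP ≈ 0.00116 bar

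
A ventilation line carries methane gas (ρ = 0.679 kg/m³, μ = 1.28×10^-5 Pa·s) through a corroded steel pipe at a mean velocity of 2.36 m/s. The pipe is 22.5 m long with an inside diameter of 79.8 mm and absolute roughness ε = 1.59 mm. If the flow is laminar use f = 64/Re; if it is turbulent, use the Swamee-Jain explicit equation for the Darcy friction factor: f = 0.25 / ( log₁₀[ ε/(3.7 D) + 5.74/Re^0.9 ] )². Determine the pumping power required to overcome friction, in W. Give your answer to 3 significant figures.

P ≈ 0.335 W

Reynolds number Re = ρVD/μ = 0.679 · 2.36 · 0.0798 / 1.28e-05 = 9990.
Re > 4000 → turbulent. Relative roughness ε/D = 0.00159/0.0798 = 0.0199. Swamee-Jain: f = 0.25/(log₁₀[0.0199/3.7 + 5.74/9990^0.9])² = 0.25/(log₁₀[0.00539 + 0.00144])² = 0.25/(-2.166)² = 0.0533.
Darcy-Weisbach: ΔP = f(L/D)(ρV²/2) = 0.0533·(22.5/0.0798)·(0.679·2.36²/2) = 0.0533·282·1.891 = 28.42 Pa.
Q = V·A = 2.36·0.005001 = 0.0118 m³/s.
Pumping power P = QΔP = 0.0118·28.42 = 0.3354 W = 0.335 W.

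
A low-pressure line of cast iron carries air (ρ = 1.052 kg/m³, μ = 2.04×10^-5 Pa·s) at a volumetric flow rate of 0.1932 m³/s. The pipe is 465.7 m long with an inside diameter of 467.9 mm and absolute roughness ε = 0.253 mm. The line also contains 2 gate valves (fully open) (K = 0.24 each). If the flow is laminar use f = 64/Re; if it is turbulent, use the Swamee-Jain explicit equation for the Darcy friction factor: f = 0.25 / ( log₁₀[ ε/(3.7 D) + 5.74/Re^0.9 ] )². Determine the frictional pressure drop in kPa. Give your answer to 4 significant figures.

Cross-sectional area A = πD²/4 = π(0.4679)²/4 = 0.1719 m²; mean velocity V = Q/A = 0.1932/0.1719 = 1.124 m/s.
Reynolds number Re = ρVD/μ = 1.052 · 1.124 · 0.4679 / 2.04e-05 = 2.711e+04.
Re > 4000 → turbulent. Relative roughness ε/D = 0.000253/0.4679 = 0.000541. Swamee-Jain: f = 0.25/(log₁₀[0.000541/3.7 + 5.74/2.711e+04^0.9])² = 0.25/(log₁₀[0.000146 + 0.000588])² = 0.25/(-3.134)² = 0.02545.
Total minor-loss coefficient ΣK = 2·0.24 = 0.48.
ΔP = [f·L/D + ΣK]·(ρV²/2) = [0.02545·465.7/0.4679 + 0.48]·(1.052·1.124²/2) = [25.33 + 0.48]·0.6641 = 17.14 Pa.
ΔP = 17.14 Pa = 0.01714 kPa.

ΔP ≈ 0.01714 kPa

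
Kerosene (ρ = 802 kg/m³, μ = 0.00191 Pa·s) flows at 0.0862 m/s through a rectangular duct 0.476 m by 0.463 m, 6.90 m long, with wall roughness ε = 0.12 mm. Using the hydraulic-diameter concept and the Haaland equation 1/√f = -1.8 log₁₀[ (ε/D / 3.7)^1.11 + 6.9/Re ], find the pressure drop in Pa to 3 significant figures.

ΔP ≈ 1.19 Pa

Hydraulic diameter D_h = 4A/P = 4·(0.476·0.463)/(2·(0.476+0.463)) = 0.8816/1.878 = 0.4694 m.
Re = ρVD_h/μ = 802·0.0862·0.4694/0.00191 = 1.699e+04.
ε/D_h = 0.00012/0.4694 = 0.000256; Haaland gives 1/√f = -1.8 log₁₀[2.41e-05+0.000406] = 6.059, so f = 0.02724.
ΔP = f(L/D_h)(ρV²/2) = 0.02724·6.9/0.4694·2.98 = 1.193 Pa.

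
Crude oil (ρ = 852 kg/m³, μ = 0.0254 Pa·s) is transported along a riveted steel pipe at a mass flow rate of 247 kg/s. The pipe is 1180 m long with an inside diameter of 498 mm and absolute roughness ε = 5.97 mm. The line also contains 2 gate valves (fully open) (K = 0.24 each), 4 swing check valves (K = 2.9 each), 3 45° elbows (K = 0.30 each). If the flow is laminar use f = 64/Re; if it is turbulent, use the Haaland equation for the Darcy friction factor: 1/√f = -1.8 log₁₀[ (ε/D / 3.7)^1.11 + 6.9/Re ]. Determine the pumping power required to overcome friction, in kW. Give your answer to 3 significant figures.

A = πD²/4 = π(0.498)²/4 = 0.1948 m²; mean velocity V = ṁ/(ρA) = 247/(852 · 0.1948) = 1.488 m/s.
Reynolds number Re = ρVD/μ = 852 · 1.488 · 0.498 / 0.0254 = 2.486e+04.
Re > 4000 → turbulent. Relative roughness ε/D = 0.00597/0.498 = 0.012. Haaland: 1/√f = -1.8 log₁₀[(0.012/3.7)^1.11 + 6.9/2.486e+04] = -1.8 log₁₀[0.00172 + 0.000278] = 4.857, so f = 0.04238.
Total minor-loss coefficient ΣK = 2·0.24 + 4·2.9 + 3·0.3 = 13.
ΔP = [f·L/D + ΣK]·(ρV²/2) = [0.04238·1180/0.498 + 13]·(852·1.488²/2) = [100.4 + 13]·943.7 = 1.07e+05 Pa.
Q = ṁ/ρ = 247/852 = 0.2899 m³/s.
Pumping power P = QΔP = 0.2899·1.07e+05 = 31030 W = 31.0 kW.

P ≈ 31.0 kW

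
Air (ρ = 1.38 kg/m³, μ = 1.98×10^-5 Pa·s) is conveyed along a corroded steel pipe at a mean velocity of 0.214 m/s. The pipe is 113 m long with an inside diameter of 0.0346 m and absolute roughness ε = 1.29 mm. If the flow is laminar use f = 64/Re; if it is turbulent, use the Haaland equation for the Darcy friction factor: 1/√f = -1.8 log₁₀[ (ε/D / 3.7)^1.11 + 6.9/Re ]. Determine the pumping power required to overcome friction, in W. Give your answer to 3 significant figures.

P ≈ 0.00258 W

Reynolds number Re = ρVD/μ = 1.38 · 0.214 · 0.0346 / 1.98e-05 = 516.1.
Re < 2300 → laminar flow, so f = 64/Re = 64/516.1 = 0.124 (the turbulent correlation is not needed).
Darcy-Weisbach: ΔP = f(L/D)(ρV²/2) = 0.124·(113/0.0346)·(1.38·0.214²/2) = 0.124·3266·0.0316 = 12.8 Pa.
Q = V·A = 0.214·0.0009402 = 0.0002012 m³/s.
Pumping power P = QΔP = 0.0002012·12.8 = 0.002575 W = 0.00258 W.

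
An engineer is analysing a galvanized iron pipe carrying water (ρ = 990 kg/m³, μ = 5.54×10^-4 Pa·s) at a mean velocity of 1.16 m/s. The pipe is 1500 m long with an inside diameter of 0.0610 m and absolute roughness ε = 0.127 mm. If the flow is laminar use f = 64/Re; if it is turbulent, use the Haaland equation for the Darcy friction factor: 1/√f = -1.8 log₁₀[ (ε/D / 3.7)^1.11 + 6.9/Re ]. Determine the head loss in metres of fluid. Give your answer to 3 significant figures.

h_f ≈ 42.0 m

Reynolds number Re = ρVD/μ = 990 · 1.16 · 0.061 / 0.000554 = 1.264e+05.
Re > 4000 → turbulent. Relative roughness ε/D = 0.000127/0.061 = 0.00208. Haaland: 1/√f = -1.8 log₁₀[(0.00208/3.7)^1.11 + 6.9/1.264e+05] = -1.8 log₁₀[0.000247 + 5.46e-05] = 6.337, so f = 0.0249.
Darcy-Weisbach: ΔP = f(L/D)(ρV²/2) = 0.0249·(1500/0.061)·(990·1.16²/2) = 0.0249·2.459e+04·666.1 = 4.079e+05 Pa.
Head loss h_f = ΔP/(ρg) = 4.079e+05/(990·9.81) = 42.0 m.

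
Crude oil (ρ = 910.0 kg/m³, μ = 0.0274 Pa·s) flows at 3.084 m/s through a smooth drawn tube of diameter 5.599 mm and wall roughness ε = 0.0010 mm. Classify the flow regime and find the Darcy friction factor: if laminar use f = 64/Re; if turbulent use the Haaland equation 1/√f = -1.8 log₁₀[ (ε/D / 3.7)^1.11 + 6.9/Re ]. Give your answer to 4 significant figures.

f ≈ 0.1116

Re = ρVD/μ = 910·3.084·0.005599/0.0274 = 573.5.
Re < 2300 → laminar, so f = 64/Re = 0.1116 (roughness is irrelevant in laminar flow).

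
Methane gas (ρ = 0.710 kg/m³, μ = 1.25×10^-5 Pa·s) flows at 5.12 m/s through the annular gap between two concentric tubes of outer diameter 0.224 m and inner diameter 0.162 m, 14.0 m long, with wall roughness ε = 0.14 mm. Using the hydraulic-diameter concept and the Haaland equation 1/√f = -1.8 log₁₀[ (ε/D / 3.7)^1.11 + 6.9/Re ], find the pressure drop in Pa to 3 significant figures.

Hydraulic diameter D_h = 4A/P = D_o - D_i = 0.224 - 0.162 = 0.062 m.
Re = ρVD_h/μ = 0.71·5.12·0.062/1.25e-05 = 1.803e+04.
ε/D_h = 0.00014/0.062 = 0.00226; Haaland gives 1/√f = -1.8 log₁₀[0.00027+0.000383] = 5.733, so f = 0.03042.
ΔP = f(L/D_h)(ρV²/2) = 0.03042·14/0.062·9.306 = 63.93 Pa.

ΔP ≈ 63.9 Pa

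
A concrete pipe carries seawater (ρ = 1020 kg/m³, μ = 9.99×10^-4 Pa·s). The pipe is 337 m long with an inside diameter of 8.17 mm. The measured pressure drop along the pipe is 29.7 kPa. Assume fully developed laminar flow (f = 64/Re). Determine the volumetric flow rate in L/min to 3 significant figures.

Q ≈ 0.579 L/min

For laminar flow, f = 64/Re with Re = ρVD/μ, so Darcy-Weisbach reduces to ΔP = 32μLV/D². Solving for V: V = ΔP·D²/(32μL) = 2.97e+04·(0.00817)²/(32·0.000999·337) = 0.184 m/s.
Check: Re = ρVD/μ = 1020·0.184·0.00817/0.000999 = 1535 < 2300, so the laminar assumption holds.
Q = V·A = 0.184·(π/4·0.00817²) = 9.647e-06 m³/s = 0.579 L/min.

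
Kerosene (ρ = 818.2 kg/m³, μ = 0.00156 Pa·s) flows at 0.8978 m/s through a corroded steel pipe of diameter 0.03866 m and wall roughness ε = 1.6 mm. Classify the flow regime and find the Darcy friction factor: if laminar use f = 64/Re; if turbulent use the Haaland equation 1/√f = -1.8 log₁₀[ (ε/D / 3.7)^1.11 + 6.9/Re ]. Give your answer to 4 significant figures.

f ≈ 0.06724

Re = ρVD/μ = 818.2·0.8978·0.03866/0.00156 = 1.82e+04.
Re > 4000 → turbulent. ε/D = 0.0016/0.03866 = 0.0414; Haaland: 1/√f = -1.8 log₁₀[0.00682 + 0.000379] = 3.857, so f = 0.06724.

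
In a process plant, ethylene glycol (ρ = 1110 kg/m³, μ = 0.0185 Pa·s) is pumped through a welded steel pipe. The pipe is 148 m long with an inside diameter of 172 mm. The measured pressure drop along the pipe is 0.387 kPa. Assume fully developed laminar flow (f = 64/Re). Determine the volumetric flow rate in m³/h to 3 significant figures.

For laminar flow, f = 64/Re with Re = ρVD/μ, so Darcy-Weisbach reduces to ΔP = 32μLV/D². Solving for V: V = ΔP·D²/(32μL) = 387·(0.172)²/(32·0.0185·148) = 0.1307 m/s.
Check: Re = ρVD/μ = 1110·0.1307·0.172/0.0185 = 1349 < 2300, so the laminar assumption holds.
Q = V·A = 0.1307·(π/4·0.172²) = 0.003036 m³/s = 10.9 m³/h.

Q ≈ 10.9 m³/h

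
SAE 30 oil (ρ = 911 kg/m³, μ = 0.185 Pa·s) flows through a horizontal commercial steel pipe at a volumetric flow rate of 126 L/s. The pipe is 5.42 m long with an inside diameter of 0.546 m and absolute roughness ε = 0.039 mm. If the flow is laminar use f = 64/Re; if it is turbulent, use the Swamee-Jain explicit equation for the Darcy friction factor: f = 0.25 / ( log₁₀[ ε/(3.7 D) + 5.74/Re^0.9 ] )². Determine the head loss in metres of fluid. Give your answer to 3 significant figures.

h_f ≈ 0.00648 m

Q = 126 L/s = 126/1000 = 0.126 m³/s.
Cross-sectional area A = πD²/4 = π(0.546)²/4 = 0.2341 m²; mean velocity V = Q/A = 0.126/0.2341 = 0.5381 m/s.
Reynolds number Re = ρVD/μ = 911 · 0.5381 · 0.546 / 0.185 = 1447.
Re < 2300 → laminar flow, so f = 64/Re = 64/1447 = 0.04423 (the turbulent correlation is not needed).
Darcy-Weisbach: ΔP = f(L/D)(ρV²/2) = 0.04423·(5.42/0.546)·(911·0.5381²/2) = 0.04423·9.927·131.9 = 57.92 Pa.
Head loss h_f = ΔP/(ρg) = 57.92/(911·9.81) = 0.00648 m.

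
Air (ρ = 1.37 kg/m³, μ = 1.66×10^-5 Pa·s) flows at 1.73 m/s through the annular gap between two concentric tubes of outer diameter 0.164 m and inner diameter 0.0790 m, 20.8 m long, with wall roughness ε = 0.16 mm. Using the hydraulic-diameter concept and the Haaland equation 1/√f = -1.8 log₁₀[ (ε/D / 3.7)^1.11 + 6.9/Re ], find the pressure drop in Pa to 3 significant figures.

ΔP ≈ 16.1 Pa

Hydraulic diameter D_h = 4A/P = D_o - D_i = 0.164 - 0.079 = 0.085 m.
Re = ρVD_h/μ = 1.37·1.73·0.085/1.66e-05 = 1.214e+04.
ε/D_h = 0.00016/0.085 = 0.00188; Haaland gives 1/√f = -1.8 log₁₀[0.000221+0.000569] = 5.585, so f = 0.03206.
ΔP = f(L/D_h)(ρV²/2) = 0.03206·20.8/0.085·2.05 = 16.08 Pa.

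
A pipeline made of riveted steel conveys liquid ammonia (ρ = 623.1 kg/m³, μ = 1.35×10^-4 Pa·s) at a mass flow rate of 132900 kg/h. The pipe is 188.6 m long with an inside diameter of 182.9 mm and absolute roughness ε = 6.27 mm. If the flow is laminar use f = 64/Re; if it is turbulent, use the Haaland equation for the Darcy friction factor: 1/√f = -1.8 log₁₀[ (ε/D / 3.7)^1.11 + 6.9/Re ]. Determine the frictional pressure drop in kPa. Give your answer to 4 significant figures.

ΔP ≈ 99.02 kPa

ṁ = 132900 kg/h = 132900/3600 = 36.92 kg/s.
A = πD²/4 = π(0.1829)²/4 = 0.02627 m²; mean velocity V = ṁ/(ρA) = 36.92/(623.1 · 0.02627) = 2.255 m/s.
Reynolds number Re = ρVD/μ = 623.1 · 2.255 · 0.1829 / 0.000135 = 1.904e+06.
Re > 4000 → turbulent. Relative roughness ε/D = 0.00627/0.1829 = 0.0343. Haaland: 1/√f = -1.8 log₁₀[(0.0343/3.7)^1.11 + 6.9/1.904e+06] = -1.8 log₁₀[0.00554 + 3.62e-06] = 4.062, so f = 0.06062.
Darcy-Weisbach: ΔP = f(L/D)(ρV²/2) = 0.06062·(188.6/0.1829)·(623.1·2.255²/2) = 0.06062·1031·1584 = 9.902e+04 Pa.
ΔP = 9.902e+04 Pa = 99.02 kPa.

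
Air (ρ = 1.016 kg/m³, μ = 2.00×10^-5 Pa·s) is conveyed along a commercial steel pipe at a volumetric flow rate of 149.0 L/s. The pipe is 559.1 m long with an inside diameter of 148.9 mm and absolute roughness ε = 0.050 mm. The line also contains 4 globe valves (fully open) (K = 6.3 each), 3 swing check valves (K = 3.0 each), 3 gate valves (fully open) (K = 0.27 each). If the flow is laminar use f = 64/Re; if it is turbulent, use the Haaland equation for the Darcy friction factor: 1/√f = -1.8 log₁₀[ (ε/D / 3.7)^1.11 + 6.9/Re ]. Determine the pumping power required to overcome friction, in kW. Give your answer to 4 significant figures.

P ≈ 0.6259 kW

Q = 149.0 L/s = 149.0/1000 = 0.149 m³/s.
Cross-sectional area A = πD²/4 = π(0.1489)²/4 = 0.01741 m²; mean velocity V = Q/A = 0.149/0.01741 = 8.557 m/s.
Reynolds number Re = ρVD/μ = 1.016 · 8.557 · 0.1489 / 2e-05 = 6.472e+04.
Re > 4000 → turbulent. Relative roughness ε/D = 5e-05/0.1489 = 0.000336. Haaland: 1/√f = -1.8 log₁₀[(0.000336/3.7)^1.11 + 6.9/6.472e+04] = -1.8 log₁₀[3.26e-05 + 0.000107] = 6.941, so f = 0.02075.
Total minor-loss coefficient ΣK = 4·6.3 + 3·3 + 3·0.27 = 35.
ΔP = [f·L/D + ΣK]·(ρV²/2) = [0.02075·559.1/0.1489 + 35]·(1.016·8.557²/2) = [77.93 + 35]·37.19 = 4201 Pa.
Pumping power P = QΔP = 0.149·4201 = 625.91 W = 0.6259 kW.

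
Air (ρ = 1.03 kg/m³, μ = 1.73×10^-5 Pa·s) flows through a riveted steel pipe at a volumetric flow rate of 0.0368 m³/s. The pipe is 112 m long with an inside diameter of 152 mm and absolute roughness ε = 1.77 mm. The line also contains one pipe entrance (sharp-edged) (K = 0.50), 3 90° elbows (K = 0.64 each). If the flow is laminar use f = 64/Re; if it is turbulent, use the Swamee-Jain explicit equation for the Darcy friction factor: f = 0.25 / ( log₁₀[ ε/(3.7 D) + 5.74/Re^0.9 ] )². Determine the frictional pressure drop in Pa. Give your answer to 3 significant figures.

Cross-sectional area A = πD²/4 = π(0.152)²/4 = 0.01815 m²; mean velocity V = Q/A = 0.0368/0.01815 = 2.028 m/s.
Reynolds number Re = ρVD/μ = 1.03 · 2.028 · 0.152 / 1.73e-05 = 1.835e+04.
Re > 4000 → turbulent. Relative roughness ε/D = 0.00177/0.152 = 0.0116. Swamee-Jain: f = 0.25/(log₁₀[0.0116/3.7 + 5.74/1.835e+04^0.9])² = 0.25/(log₁₀[0.00315 + 0.000835])² = 0.25/(-2.4)² = 0.04341.
Total minor-loss coefficient ΣK = 1·0.5 + 3·0.64 = 2.42.
ΔP = [f·L/D + ΣK]·(ρV²/2) = [0.04341·112/0.152 + 2.42]·(1.03·2.028²/2) = [31.98 + 2.42]·2.118 = 72.87 Pa.

ΔP ≈ 72.9 Pa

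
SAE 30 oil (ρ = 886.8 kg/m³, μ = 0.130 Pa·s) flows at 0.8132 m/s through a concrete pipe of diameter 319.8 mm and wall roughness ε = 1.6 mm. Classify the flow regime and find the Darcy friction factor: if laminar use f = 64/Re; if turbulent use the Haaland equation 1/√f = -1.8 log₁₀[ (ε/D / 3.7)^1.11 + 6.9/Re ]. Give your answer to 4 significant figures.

Re = ρVD/μ = 886.8·0.8132·0.3198/0.13 = 1774.
Re < 2300 → laminar, so f = 64/Re = 0.03608 (roughness is irrelevant in laminar flow).

f ≈ 0.03608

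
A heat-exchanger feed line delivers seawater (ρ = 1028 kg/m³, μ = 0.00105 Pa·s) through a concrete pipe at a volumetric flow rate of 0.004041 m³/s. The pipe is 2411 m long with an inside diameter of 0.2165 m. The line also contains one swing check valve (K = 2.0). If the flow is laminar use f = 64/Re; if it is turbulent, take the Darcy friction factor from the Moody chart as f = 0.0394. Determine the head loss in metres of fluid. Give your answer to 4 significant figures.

h_f ≈ 0.2707 m

Cross-sectional area A = πD²/4 = π(0.2165)²/4 = 0.03681 m²; mean velocity V = Q/A = 0.004041/0.03681 = 0.1098 m/s.
Reynolds number Re = ρVD/μ = 1028 · 0.1098 · 0.2165 / 0.00105 = 2.327e+04.
Re > 4000 → turbulent; use the Moody-chart value f = 0.0394.
Total minor-loss coefficient ΣK = 1·2 = 2.
ΔP = [f·L/D + ΣK]·(ρV²/2) = [0.0394·2411/0.2165 + 2]·(1028·0.1098²/2) = [438.8 + 2]·6.193 = 2730 Pa.
Head loss h_f = ΔP/(ρg) = 2730/(1028·9.81) = 0.2707 m.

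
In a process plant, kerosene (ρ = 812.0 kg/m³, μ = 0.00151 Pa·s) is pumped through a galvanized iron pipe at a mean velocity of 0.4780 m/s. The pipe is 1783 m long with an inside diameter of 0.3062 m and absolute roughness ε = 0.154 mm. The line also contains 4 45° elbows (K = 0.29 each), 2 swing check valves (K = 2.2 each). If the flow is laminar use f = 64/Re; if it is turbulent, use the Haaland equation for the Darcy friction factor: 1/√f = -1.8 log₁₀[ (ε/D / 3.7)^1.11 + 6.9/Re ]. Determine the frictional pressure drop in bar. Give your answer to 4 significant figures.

Reynolds number Re = ρVD/μ = 812 · 0.478 · 0.3062 / 0.00151 = 7.871e+04.
Re > 4000 → turbulent. Relative roughness ε/D = 0.000154/0.3062 = 0.000503. Haaland: 1/√f = -1.8 log₁₀[(0.000503/3.7)^1.11 + 6.9/7.871e+04] = -1.8 log₁₀[5.1e-05 + 8.77e-05] = 6.944, so f = 0.02074.
Total minor-loss coefficient ΣK = 4·0.29 + 2·2.2 = 5.56.
ΔP = [f·L/D + ΣK]·(ρV²/2) = [0.02074·1783/0.3062 + 5.56]·(812·0.478²/2) = [120.8 + 5.56]·92.76 = 1.172e+04 Pa.
ΔP = 1.172e+04 Pa = 0.1172 bar.

ΔP ≈ 0.1172 bar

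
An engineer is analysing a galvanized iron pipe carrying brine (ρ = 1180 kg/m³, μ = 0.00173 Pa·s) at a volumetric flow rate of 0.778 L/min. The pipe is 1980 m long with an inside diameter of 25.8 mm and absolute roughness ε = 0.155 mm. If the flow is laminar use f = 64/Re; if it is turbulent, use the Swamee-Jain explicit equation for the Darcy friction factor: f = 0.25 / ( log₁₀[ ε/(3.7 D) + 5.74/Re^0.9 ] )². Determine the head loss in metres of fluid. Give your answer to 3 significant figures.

h_f ≈ 0.353 m

Q = 0.778 L/min = 0.778/60000 = 1.297e-05 m³/s.
Cross-sectional area A = πD²/4 = π(0.0258)²/4 = 0.0005228 m²; mean velocity V = Q/A = 1.297e-05/0.0005228 = 0.0248 m/s.
Reynolds number Re = ρVD/μ = 1180 · 0.0248 · 0.0258 / 0.00173 = 436.5.
Re < 2300 → laminar flow, so f = 64/Re = 64/436.5 = 0.1466 (the turbulent correlation is not needed).
Darcy-Weisbach: ΔP = f(L/D)(ρV²/2) = 0.1466·(1980/0.0258)·(1180·0.0248²/2) = 0.1466·7.674e+04·0.363 = 4084 Pa.
Head loss h_f = ΔP/(ρg) = 4084/(1180·9.81) = 0.353 m.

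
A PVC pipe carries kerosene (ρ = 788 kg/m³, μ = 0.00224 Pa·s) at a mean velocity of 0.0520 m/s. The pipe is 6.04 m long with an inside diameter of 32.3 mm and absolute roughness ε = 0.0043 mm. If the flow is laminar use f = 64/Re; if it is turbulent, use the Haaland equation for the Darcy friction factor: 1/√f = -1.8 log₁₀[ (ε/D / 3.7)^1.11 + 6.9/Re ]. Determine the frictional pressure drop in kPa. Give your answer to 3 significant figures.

ΔP ≈ 0.0216 kPa

Reynolds number Re = ρVD/μ = 788 · 0.052 · 0.0323 / 0.00224 = 590.9.
Re < 2300 → laminar flow, so f = 64/Re = 64/590.9 = 0.1083 (the turbulent correlation is not needed).
Darcy-Weisbach: ΔP = f(L/D)(ρV²/2) = 0.1083·(6.04/0.0323)·(788·0.052²/2) = 0.1083·187·1.065 = 21.58 Pa.
ΔP = 21.58 Pa = 0.0216 kPa.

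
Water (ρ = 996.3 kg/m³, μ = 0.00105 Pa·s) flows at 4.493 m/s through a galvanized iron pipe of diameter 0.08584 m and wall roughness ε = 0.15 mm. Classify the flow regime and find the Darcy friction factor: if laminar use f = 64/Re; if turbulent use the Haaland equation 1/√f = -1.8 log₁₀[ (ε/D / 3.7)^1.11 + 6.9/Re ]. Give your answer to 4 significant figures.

Re = ρVD/μ = 996.3·4.493·0.08584/0.00105 = 3.66e+05.
Re > 4000 → turbulent. ε/D = 0.00015/0.08584 = 0.00175; Haaland: 1/√f = -1.8 log₁₀[0.000203 + 1.89e-05] = 6.576, so f = 0.02313.

f ≈ 0.02313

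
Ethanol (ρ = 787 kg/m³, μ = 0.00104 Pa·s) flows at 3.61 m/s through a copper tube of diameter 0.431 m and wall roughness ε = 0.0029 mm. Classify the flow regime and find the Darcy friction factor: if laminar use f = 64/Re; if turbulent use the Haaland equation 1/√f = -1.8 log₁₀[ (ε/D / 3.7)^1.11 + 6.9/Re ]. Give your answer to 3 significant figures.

f ≈ 0.0114

Re = ρVD/μ = 787·3.61·0.431/0.00104 = 1.177e+06.
Re > 4000 → turbulent. ε/D = 2.9e-06/0.431 = 6.73e-06; Haaland: 1/√f = -1.8 log₁₀[4.25e-07 + 5.86e-06] = 9.363, so f = 0.01141.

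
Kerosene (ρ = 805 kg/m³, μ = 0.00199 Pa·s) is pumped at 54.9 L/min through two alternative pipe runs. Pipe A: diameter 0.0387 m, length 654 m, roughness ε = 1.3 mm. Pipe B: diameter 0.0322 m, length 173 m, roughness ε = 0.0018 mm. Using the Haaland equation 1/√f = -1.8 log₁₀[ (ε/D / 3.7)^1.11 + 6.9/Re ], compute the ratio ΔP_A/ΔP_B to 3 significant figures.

ΔP_A/ΔP_B ≈ 3.37

Pipe A: V = Q/A = 0.000915/0.001176 = 0.7779 m/s; Re = 1.218e+04; ε/D = 0.0336; Haaland → f = 0.06244; ΔP_A = f(L/D)(ρV²/2) = 2.57e+05 Pa.
Pipe B: V = Q/A = 0.000915/0.0008143 = 1.124 m/s; Re = 1.464e+04; ε/D = 5.59e-05; Haaland → f = 0.02796; ΔP_B = f(L/D)(ρV²/2) = 7.634e+04 Pa.
ΔP_A/ΔP_B = 2.57e+05/7.634e+04 = 3.37.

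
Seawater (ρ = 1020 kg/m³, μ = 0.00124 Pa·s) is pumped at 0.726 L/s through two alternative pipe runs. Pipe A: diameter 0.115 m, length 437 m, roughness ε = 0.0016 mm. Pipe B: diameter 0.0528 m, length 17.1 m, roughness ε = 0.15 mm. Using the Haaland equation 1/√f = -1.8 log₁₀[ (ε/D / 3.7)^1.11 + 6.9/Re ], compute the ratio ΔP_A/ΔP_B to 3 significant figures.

Pipe A: V = Q/A = 0.000726/0.01039 = 0.0699 m/s; Re = 6612; ε/D = 1.39e-05; Haaland → f = 0.03473; ΔP_A = f(L/D)(ρV²/2) = 328.8 Pa.
Pipe B: V = Q/A = 0.000726/0.00219 = 0.3316 m/s; Re = 1.44e+04; ε/D = 0.00284; Haaland → f = 0.03249; ΔP_B = f(L/D)(ρV²/2) = 590 Pa.
ΔP_A/ΔP_B = 328.8/590 = 0.557.

ΔP_A/ΔP_B ≈ 0.557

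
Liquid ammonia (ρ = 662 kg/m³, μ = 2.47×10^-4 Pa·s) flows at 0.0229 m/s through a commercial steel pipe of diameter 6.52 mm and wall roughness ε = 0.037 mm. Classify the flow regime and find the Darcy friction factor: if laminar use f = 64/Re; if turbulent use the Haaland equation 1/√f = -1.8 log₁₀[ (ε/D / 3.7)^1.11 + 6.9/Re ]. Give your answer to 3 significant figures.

Re = ρVD/μ = 662·0.0229·0.00652/0.000247 = 400.2.
Re < 2300 → laminar, so f = 64/Re = 0.1599 (roughness is irrelevant in laminar flow).

f ≈ 0.160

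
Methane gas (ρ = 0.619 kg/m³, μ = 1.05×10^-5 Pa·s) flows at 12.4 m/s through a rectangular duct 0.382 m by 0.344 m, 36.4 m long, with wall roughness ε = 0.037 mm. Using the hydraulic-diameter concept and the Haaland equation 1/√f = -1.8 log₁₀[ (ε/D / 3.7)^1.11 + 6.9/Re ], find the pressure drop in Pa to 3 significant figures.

Hydraulic diameter D_h = 4A/P = 4·(0.382·0.344)/(2·(0.382+0.344)) = 0.5256/1.452 = 0.362 m.
Re = ρVD_h/μ = 0.619·12.4·0.362/1.05e-05 = 2.646e+05.
ε/D_h = 3.7e-05/0.362 = 0.000102; Haaland gives 1/√f = -1.8 log₁₀[8.71e-06+2.61e-05] = 8.026, so f = 0.01553.
ΔP = f(L/D_h)(ρV²/2) = 0.01553·36.4/0.362·47.59 = 74.29 Pa.

ΔP ≈ 74.3 Pa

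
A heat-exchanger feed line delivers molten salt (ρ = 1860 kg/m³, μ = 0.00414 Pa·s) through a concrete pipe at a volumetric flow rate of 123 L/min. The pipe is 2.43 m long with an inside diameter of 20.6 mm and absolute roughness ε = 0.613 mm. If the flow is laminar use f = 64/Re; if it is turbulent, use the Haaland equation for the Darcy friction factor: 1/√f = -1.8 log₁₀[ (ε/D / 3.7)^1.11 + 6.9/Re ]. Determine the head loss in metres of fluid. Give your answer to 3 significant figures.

h_f ≈ 13.1 m

Q = 123 L/min = 123/60000 = 0.00205 m³/s.
Cross-sectional area A = πD²/4 = π(0.0206)²/4 = 0.0003333 m²; mean velocity V = Q/A = 0.00205/0.0003333 = 6.151 m/s.
Reynolds number Re = ρVD/μ = 1860 · 6.151 · 0.0206 / 0.00414 = 5.693e+04.
Re > 4000 → turbulent. Relative roughness ε/D = 0.000613/0.0206 = 0.0298. Haaland: 1/√f = -1.8 log₁₀[(0.0298/3.7)^1.11 + 6.9/5.693e+04] = -1.8 log₁₀[0.00473 + 0.000121] = 4.165, so f = 0.05764.
Darcy-Weisbach: ΔP = f(L/D)(ρV²/2) = 0.05764·(2.43/0.0206)·(1860·6.151²/2) = 0.05764·118·3.518e+04 = 2.392e+05 Pa.
Head loss h_f = ΔP/(ρg) = 2.392e+05/(1860·9.81) = 13.1 m.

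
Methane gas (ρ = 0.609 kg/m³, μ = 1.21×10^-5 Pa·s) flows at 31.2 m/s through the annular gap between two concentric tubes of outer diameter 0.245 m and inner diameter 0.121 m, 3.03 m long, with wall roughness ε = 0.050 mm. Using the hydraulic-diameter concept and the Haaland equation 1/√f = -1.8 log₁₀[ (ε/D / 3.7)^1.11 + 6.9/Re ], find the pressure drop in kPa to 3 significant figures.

Hydraulic diameter D_h = 4A/P = D_o - D_i = 0.245 - 0.121 = 0.124 m.
Re = ρVD_h/μ = 0.609·31.2·0.124/1.21e-05 = 1.947e+05.
ε/D_h = 5e-05/0.124 = 0.000403; Haaland gives 1/√f = -1.8 log₁₀[3.99e-05+3.54e-05] = 7.421, so f = 0.01816.
ΔP = f(L/D_h)(ρV²/2) = 0.01816·3.03/0.124·296.4 = 131.5 Pa.
ΔP = 0.132 kPa.

ΔP ≈ 0.132 kPa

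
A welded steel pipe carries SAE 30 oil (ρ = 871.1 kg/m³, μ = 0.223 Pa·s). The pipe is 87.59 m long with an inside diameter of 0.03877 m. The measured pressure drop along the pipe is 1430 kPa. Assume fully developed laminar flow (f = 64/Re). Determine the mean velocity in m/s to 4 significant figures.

V ≈ 3.439 m/s

For laminar flow, f = 64/Re with Re = ρVD/μ, so Darcy-Weisbach reduces to ΔP = 32μLV/D². Solving for V: V = ΔP·D²/(32μL) = 1.43e+06·(0.03877)²/(32·0.223·87.59) = 3.439 m/s.
Check: Re = ρVD/μ = 871.1·3.439·0.03877/0.223 = 520.8 < 2300, so the laminar assumption holds.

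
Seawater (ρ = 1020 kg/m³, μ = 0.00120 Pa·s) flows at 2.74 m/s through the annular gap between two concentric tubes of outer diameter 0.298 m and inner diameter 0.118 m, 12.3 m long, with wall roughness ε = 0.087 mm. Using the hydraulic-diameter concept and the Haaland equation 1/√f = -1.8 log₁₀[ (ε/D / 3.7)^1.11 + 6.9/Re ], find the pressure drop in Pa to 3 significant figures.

ΔP ≈ 4610 Pa

Hydraulic diameter D_h = 4A/P = D_o - D_i = 0.298 - 0.118 = 0.18 m.
Re = ρVD_h/μ = 1020·2.74·0.18/0.0012 = 4.192e+05.
ε/D_h = 8.7e-05/0.18 = 0.000483; Haaland gives 1/√f = -1.8 log₁₀[4.88e-05+1.65e-05] = 7.533, so f = 0.01762.
ΔP = f(L/D_h)(ρV²/2) = 0.01762·12.3/0.18·3829 = 4611 Pa.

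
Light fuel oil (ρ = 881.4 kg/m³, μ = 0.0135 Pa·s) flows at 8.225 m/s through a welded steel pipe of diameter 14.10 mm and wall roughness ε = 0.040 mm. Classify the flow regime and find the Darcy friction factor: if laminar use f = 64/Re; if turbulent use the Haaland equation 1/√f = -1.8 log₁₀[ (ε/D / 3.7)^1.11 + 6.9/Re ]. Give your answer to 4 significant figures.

f ≈ 0.03671

Re = ρVD/μ = 881.4·8.225·0.0141/0.0135 = 7572.
Re > 4000 → turbulent. ε/D = 4e-05/0.0141 = 0.00284; Haaland: 1/√f = -1.8 log₁₀[0.000348 + 0.000911] = 5.22, so f = 0.03671.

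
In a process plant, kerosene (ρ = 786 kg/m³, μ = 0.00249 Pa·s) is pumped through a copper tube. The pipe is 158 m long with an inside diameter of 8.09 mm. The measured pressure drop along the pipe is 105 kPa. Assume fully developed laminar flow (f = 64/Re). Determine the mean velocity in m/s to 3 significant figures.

V ≈ 0.546 m/s

For laminar flow, f = 64/Re with Re = ρVD/μ, so Darcy-Weisbach reduces to ΔP = 32μLV/D². Solving for V: V = ΔP·D²/(32μL) = 1.05e+05·(0.00809)²/(32·0.00249·158) = 0.5459 m/s.
Check: Re = ρVD/μ = 786·0.5459·0.00809/0.00249 = 1394 < 2300, so the laminar assumption holds.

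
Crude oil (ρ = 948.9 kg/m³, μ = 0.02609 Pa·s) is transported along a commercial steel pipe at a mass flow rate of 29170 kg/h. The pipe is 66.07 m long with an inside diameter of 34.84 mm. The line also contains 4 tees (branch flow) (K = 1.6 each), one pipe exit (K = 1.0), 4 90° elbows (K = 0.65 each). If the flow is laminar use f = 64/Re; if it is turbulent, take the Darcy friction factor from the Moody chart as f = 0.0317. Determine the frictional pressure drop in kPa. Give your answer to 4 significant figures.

ṁ = 29170 kg/h = 29170/3600 = 8.103 kg/s.
A = πD²/4 = π(0.03484)²/4 = 0.0009533 m²; mean velocity V = ṁ/(ρA) = 8.103/(948.9 · 0.0009533) = 8.957 m/s.
Reynolds number Re = ρVD/μ = 948.9 · 8.957 · 0.03484 / 0.0261 = 1.135e+04.
Re > 4000 → turbulent; use the Moody-chart value f = 0.0317.
Total minor-loss coefficient ΣK = 4·1.6 + 1·1 + 4·0.65 = 10.
ΔP = [f·L/D + ΣK]·(ρV²/2) = [0.0317·66.07/0.03484 + 10]·(948.9·8.957²/2) = [60.12 + 10]·3.806e+04 = 2.669e+06 Pa.
ΔP = 2.669e+06 Pa = 2669 kPa.

ΔP ≈ 2669 kPa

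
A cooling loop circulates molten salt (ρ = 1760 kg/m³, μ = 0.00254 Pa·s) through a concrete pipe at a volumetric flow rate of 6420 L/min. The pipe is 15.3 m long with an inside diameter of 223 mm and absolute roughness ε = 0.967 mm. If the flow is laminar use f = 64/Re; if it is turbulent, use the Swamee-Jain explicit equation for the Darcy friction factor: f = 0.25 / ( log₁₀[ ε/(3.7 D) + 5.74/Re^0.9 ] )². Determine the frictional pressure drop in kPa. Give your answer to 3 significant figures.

ΔP ≈ 13.3 kPa

Q = 6420 L/min = 6420/60000 = 0.107 m³/s.
Cross-sectional area A = πD²/4 = π(0.223)²/4 = 0.03906 m²; mean velocity V = Q/A = 0.107/0.03906 = 2.74 m/s.
Reynolds number Re = ρVD/μ = 1760 · 2.74 · 0.223 / 0.00254 = 4.233e+05.
Re > 4000 → turbulent. Relative roughness ε/D = 0.000967/0.223 = 0.00434. Swamee-Jain: f = 0.25/(log₁₀[0.00434/3.7 + 5.74/4.233e+05^0.9])² = 0.25/(log₁₀[0.00117 + 4.95e-05])² = 0.25/(-2.913)² = 0.02946.
Darcy-Weisbach: ΔP = f(L/D)(ρV²/2) = 0.02946·(15.3/0.223)·(1760·2.74²/2) = 0.02946·68.61·6605 = 1.335e+04 Pa.
ΔP = 1.335e+04 Pa = 13.3 kPa.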